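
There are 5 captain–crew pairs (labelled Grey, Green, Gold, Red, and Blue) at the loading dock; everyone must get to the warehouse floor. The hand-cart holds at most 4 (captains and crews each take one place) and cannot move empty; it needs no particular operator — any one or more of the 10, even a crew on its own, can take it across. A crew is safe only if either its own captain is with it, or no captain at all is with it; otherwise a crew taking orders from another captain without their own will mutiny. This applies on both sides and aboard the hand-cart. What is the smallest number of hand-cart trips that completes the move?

7

Counting alone: each trip to the warehouse floor takes at most 4 across and each return brings at least 1 back, so after t trips out (and t−1 returns) at most 4t − (t−1) of the 10 are across; that first reaches 10 at t = 3, so at least 5 crossings are needed.
The safety rule pushes this higher. Following every safe sequence of crossings, the most of the 10 that can be at the warehouse floor as the hand-cart arrives there on crossing 5 is 9 — never all 10.
So no plan with fewer than 7 crossings exists, and this one achieves 7:
1. captain Grey and crew Grey cross → the warehouse floor.
2. captain Grey crosses ← the loading dock.
3. crew Blue, crew Gold, crew Green, and crew Red cross → the warehouse floor.
4. crew Grey crosses ← the loading dock.
5. captain Blue, captain Gold, captain Green, and captain Red cross → the warehouse floor.
6. captain Green and crew Green cross ← the loading dock.
7. captain Green, captain Grey, crew Green, and crew Grey cross → the warehouse floor.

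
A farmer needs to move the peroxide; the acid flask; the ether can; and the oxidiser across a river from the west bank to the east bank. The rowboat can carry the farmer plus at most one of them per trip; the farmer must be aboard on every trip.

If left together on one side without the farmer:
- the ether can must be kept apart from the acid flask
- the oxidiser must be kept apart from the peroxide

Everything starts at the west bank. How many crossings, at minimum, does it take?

impossible

Whatever the first load, the items left behind include a forbidden pair without the farmer. No opening move is safe, so no plan exists.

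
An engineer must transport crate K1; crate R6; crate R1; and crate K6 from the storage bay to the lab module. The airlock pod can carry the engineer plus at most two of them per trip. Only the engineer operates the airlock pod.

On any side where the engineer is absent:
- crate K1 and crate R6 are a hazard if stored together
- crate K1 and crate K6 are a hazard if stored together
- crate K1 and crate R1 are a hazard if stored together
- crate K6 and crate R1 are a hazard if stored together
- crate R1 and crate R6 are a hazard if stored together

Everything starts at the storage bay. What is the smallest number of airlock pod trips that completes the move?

5

Counting alone: the engineer can take at most 2 across per trip to the lab module, so moving all 4 needs at least 2 loaded trips out, with a return between consecutive ones — at least 3 crossings.
The safety rule pushes this higher. Following every safe sequence of crossings, the most of the 4 that can be at the lab module as the airlock pod arrives there on crossing 3 is 3 — never all 4.
So no plan with fewer than 5 crossings exists, and this one achieves 5:
1. Engineer goes to the lab module with crate K1 and crate R1.  [the storage bay: crate K6, crate R6 | the lab module: crate K1, crate R1]
2. Engineer goes back to the storage bay with crate K1.  [the storage bay: crate K1, crate K6, crate R6 | the lab module: crate R1]
3. Engineer goes to the lab module with crate K6 and crate R6.  [the storage bay: crate K1 | the lab module: crate K6, crate R1, crate R6]
4. Engineer goes back to the storage bay with crate R1.  [the storage bay: crate K1, crate R1 | the lab module: crate K6, crate R6]
5. Engineer goes to the lab module with crate K1 and crate R1.  [the storage bay: — | the lab module: crate K1, crate K6, crate R1, crate R6]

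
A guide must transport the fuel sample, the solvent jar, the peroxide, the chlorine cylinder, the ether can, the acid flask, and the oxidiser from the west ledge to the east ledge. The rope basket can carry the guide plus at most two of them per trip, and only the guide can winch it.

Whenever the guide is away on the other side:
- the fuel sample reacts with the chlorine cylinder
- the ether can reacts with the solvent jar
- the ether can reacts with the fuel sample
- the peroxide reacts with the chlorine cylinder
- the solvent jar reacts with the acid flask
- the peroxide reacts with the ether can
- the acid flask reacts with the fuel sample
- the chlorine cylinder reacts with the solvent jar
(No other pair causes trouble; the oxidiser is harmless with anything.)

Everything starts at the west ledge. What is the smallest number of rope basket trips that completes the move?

Whatever the first load, the items left behind include a forbidden pair without the guide. No opening move is safe, so no plan exists.

impossible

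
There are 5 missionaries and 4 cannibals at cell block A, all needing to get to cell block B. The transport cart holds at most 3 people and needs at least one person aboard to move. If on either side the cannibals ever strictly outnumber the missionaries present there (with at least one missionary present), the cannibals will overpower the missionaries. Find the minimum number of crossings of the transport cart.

Counting alone: each trip to cell block B takes at most 3 across and each return brings at least 1 back, so after t trips out (and t−1 returns) at most 3t − (t−1) of the 9 are across; that first reaches 9 at t = 4, so at least 7 crossings are needed.
The plan below uses exactly 7 crossings, so it is optimal:
1. 3 cannibals → cell block B.  (cell block A: 5M 1C; cell block B: 0M 3C)
2. 1 cannibal ← cell block A.  (cell block A: 5M 2C; cell block B: 0M 2C)
3. 3 missionaries → cell block B.  (cell block A: 2M 2C; cell block B: 3M 2C)
4. 1 missionary ← cell block A.  (cell block A: 3M 2C; cell block B: 2M 2C)
5. 2 missionaries and 1 cannibal → cell block B.  (cell block A: 1M 1C; cell block B: 4M 3C)
6. 1 missionary ← cell block A.  (cell block A: 2M 1C; cell block B: 3M 3C)
7. 2 missionaries and 1 cannibal → cell block B.  (cell block A: 0M 0C; cell block B: 5M 4C)

7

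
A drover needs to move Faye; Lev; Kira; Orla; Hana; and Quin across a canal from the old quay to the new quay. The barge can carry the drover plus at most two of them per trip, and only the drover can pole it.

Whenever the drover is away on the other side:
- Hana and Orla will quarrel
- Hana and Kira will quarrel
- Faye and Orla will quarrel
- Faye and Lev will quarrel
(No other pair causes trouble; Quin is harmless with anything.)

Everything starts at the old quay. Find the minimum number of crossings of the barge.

7

Counting alone: the drover can take at most 2 across per trip to the new quay, so moving all 6 needs at least 3 loaded trips out, with a return between consecutive ones — at least 5 crossings.
The safety rule pushes this higher. Following every safe sequence of crossings, the most of the 6 that can be at the new quay as the barge arrives there on crossing 5 is 5 — never all 6.
So no plan with fewer than 7 crossings exists, and this one achieves 7:
1. Drover goes to the new quay with Faye and Hana.  [the old quay: Kira, Lev, Orla, Quin | the new quay: Faye, Hana]
2. Drover goes back to the old quay alone.  [the old quay: Kira, Lev, Orla, Quin | the new quay: Faye, Hana]
3. Drover goes to the new quay with Kira and Lev.  [the old quay: Orla, Quin | the new quay: Faye, Hana, Kira, Lev]
4. Drover goes back to the old quay with Faye and Hana.  [the old quay: Faye, Hana, Orla, Quin | the new quay: Kira, Lev]
5. Drover goes to the new quay with Orla and Quin.  [the old quay: Faye, Hana | the new quay: Kira, Lev, Orla, Quin]
6. Drover goes back to the old quay alone.  [the old quay: Faye, Hana | the new quay: Kira, Lev, Orla, Quin]
7. Drover goes to the new quay with Faye and Hana.  [the old quay: — | the new quay: Faye, Hana, Kira, Lev, Orla, Quin]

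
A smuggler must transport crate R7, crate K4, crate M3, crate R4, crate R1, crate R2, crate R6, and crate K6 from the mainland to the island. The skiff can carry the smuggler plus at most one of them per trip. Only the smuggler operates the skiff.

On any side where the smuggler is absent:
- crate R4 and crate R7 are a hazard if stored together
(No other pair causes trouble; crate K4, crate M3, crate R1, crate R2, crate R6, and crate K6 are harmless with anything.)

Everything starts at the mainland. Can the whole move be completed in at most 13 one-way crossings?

No

Counting alone: the smuggler can take at most 1 across per trip to the island, so moving all 8 needs at least 8 loaded trips out, with a return between consecutive ones — at least 15 crossings.
Since 13 < 15, 13 crossings cannot be enough. (The shortest complete plan in fact takes 15:)
1. Smuggler goes to the island with crate R7.
2. Smuggler goes back to the mainland alone.
3. Smuggler goes to the island with crate K4.
4. Smuggler goes back to the mainland alone.
5. Smuggler goes to the island with crate M3.
6. Smuggler goes back to the mainland alone.
7. Smuggler goes to the island with crate R1.
8. Smuggler goes back to the mainland alone.
9. Smuggler goes to the island with crate R2.
10. Smuggler goes back to the mainland alone.
11. Smuggler goes to the island with crate R6.
12. Smuggler goes back to the mainland alone.
13. Smuggler goes to the island with crate K6.
14. Smuggler goes back to the mainland alone.
15. Smuggler goes to the island with crate R4.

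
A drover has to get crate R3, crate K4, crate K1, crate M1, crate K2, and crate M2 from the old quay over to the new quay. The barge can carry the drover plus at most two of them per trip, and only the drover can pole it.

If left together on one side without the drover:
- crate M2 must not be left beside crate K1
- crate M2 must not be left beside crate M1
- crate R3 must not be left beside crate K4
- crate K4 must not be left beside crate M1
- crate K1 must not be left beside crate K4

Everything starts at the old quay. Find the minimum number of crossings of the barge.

7

Counting alone: the drover can take at most 2 across per trip to the new quay, so moving all 6 needs at least 3 loaded trips out, with a return between consecutive ones — at least 5 crossings.
The safety rule pushes this higher. Following every safe sequence of crossings, the most of the 6 that can be at the new quay as the barge arrives there on crossing 5 is 5 — never all 6.
So no plan with fewer than 7 crossings exists, and this one achieves 7:
1. Drover goes to the new quay with crate K4 and crate M2.
2. Drover goes back to the old quay alone.
3. Drover goes to the new quay with crate K1 and crate R3.
4. Drover goes back to the old quay with crate K4 and crate M2.
5. Drover goes to the new quay with crate K2 and crate M1.
6. Drover goes back to the old quay alone.
7. Drover goes to the new quay with crate K4 and crate M2.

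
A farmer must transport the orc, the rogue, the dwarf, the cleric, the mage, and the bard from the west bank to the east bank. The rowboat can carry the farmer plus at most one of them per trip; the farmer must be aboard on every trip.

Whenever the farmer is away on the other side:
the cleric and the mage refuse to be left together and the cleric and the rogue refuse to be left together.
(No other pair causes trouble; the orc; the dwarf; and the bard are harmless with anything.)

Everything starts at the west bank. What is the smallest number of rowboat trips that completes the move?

Counting alone: the farmer can take at most 1 across per trip to the east bank, so moving all 6 needs at least 6 loaded trips out, with a return between consecutive ones — at least 11 crossings.
The safety rule pushes this higher. Following every safe sequence of crossings, the most of the 6 that can be at the east bank as the rowboat arrives there on crossing 11 is 5 — never all 6.
So no plan with fewer than 13 crossings exists, and this one achieves 13:
1. Farmer goes to the east bank with the cleric.  [the west bank: the bard, the dwarf, the mage, the orc, the rogue | the east bank: the cleric]
2. Farmer goes back to the west bank alone.  [the west bank: the bard, the dwarf, the mage, the orc, the rogue | the east bank: the cleric]
3. Farmer goes to the east bank with the orc.  [the west bank: the bard, the dwarf, the mage, the rogue | the east bank: the cleric, the orc]
4. Farmer goes back to the west bank alone.  [the west bank: the bard, the dwarf, the mage, the rogue | the east bank: the cleric, the orc]
5. Farmer goes to the east bank with the rogue.  [the west bank: the bard, the dwarf, the mage | the east bank: the cleric, the orc, the rogue]
6. Farmer goes back to the west bank with the cleric.  [the west bank: the bard, the cleric, the dwarf, the mage | the east bank: the orc, the rogue]
7. Farmer goes to the east bank with the mage.  [the west bank: the bard, the cleric, the dwarf | the east bank: the mage, the orc, the rogue]
8. Farmer goes back to the west bank alone.  [the west bank: the bard, the cleric, the dwarf | the east bank: the mage, the orc, the rogue]
9. Farmer goes to the east bank with the dwarf.  [the west bank: the bard, the cleric | the east bank: the dwarf, the mage, the orc, the rogue]
10. Farmer goes back to the west bank alone.  [the west bank: the bard, the cleric | the east bank: the dwarf, the mage, the orc, the rogue]
11. Farmer goes to the east bank with the bard.  [the west bank: the cleric | the east bank: the bard, the dwarf, the mage, the orc, the rogue]
12. Farmer goes back to the west bank alone.  [the west bank: the cleric | the east bank: the bard, the dwarf, the mage, the orc, the rogue]
13. Farmer goes to the east bank with the cleric.  [the west bank: — | the east bank: the bard, the cleric, the dwarf, the mage, the orc, the rogue]

13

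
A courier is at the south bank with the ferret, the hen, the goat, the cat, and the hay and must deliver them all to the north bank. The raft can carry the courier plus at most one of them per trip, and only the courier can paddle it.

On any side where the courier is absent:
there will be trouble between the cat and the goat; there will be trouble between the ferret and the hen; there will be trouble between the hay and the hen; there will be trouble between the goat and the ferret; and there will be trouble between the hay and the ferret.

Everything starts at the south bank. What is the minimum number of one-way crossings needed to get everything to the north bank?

impossible

Whatever the first load, the items left behind include a forbidden pair without the courier. No opening move is safe, so no plan exists.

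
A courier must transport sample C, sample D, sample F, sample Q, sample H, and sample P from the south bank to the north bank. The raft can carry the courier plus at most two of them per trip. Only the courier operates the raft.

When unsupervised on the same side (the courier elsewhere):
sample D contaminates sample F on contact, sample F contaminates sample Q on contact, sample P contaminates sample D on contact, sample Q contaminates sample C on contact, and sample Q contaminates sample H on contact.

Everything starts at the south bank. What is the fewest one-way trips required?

Counting alone: the courier can take at most 2 across per trip to the north bank, so moving all 6 needs at least 3 loaded trips out, with a return between consecutive ones — at least 5 crossings.
The safety rule pushes this higher. Following every safe sequence of crossings, the most of the 6 that can be at the north bank as the raft arrives there on crossing 5 is 5 — never all 6.
So no plan with fewer than 7 crossings exists, and this one achieves 7:
1. Courier goes to the north bank with sample D and sample Q.  [the south bank: sample C, sample F, sample H, sample P | the north bank: sample D, sample Q]
2. Courier goes back to the south bank alone.  [the south bank: sample C, sample F, sample H, sample P | the north bank: sample D, sample Q]
3. Courier goes to the north bank with sample C and sample F.  [the south bank: sample H, sample P | the north bank: sample C, sample D, sample F, sample Q]
4. Courier goes back to the south bank with sample D and sample Q.  [the south bank: sample D, sample H, sample P, sample Q | the north bank: sample C, sample F]
5. Courier goes to the north bank with sample H and sample P.  [the south bank: sample D, sample Q | the north bank: sample C, sample F, sample H, sample P]
6. Courier goes back to the south bank alone.  [the south bank: sample D, sample Q | the north bank: sample C, sample F, sample H, sample P]
7. Courier goes to the north bank with sample D and sample Q.  [the south bank: — | the north bank: sample C, sample D, sample F, sample H, sample P, sample Q]

7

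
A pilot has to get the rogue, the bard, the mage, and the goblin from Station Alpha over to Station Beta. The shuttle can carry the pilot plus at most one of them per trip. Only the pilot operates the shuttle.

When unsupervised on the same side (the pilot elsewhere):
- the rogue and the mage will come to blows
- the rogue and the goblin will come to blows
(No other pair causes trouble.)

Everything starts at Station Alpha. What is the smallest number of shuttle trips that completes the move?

Counting alone: the pilot can take at most 1 across per trip to Station Beta, so moving all 4 needs at least 4 loaded trips out, with a return between consecutive ones — at least 7 crossings.
The safety rule pushes this higher. Following every safe sequence of crossings, the most of the 4 that can be at Station Beta as the shuttle arrives there on crossing 7 is 3 — never all 4.
So no plan with fewer than 9 crossings exists, and this one achieves 9:
1. Pilot goes to Station Beta with the rogue.  [Station Alpha: the bard, the goblin, the mage | Station Beta: the rogue]
2. Pilot goes back to Station Alpha alone.  [Station Alpha: the bard, the goblin, the mage | Station Beta: the rogue]
3. Pilot goes to Station Beta with the bard.  [Station Alpha: the goblin, the mage | Station Beta: the bard, the rogue]
4. Pilot goes back to Station Alpha alone.  [Station Alpha: the goblin, the mage | Station Beta: the bard, the rogue]
5. Pilot goes to Station Beta with the mage.  [Station Alpha: the goblin | Station Beta: the bard, the mage, the rogue]
6. Pilot goes back to Station Alpha with the rogue.  [Station Alpha: the goblin, the rogue | Station Beta: the bard, the mage]
7. Pilot goes to Station Beta with the goblin.  [Station Alpha: the rogue | Station Beta: the bard, the goblin, the mage]
8. Pilot goes back to Station Alpha alone.  [Station Alpha: the rogue | Station Beta: the bard, the goblin, the mage]
9. Pilot goes to Station Beta with the rogue.  [Station Alpha: — | Station Beta: the bard, the goblin, the mage, the rogue]

9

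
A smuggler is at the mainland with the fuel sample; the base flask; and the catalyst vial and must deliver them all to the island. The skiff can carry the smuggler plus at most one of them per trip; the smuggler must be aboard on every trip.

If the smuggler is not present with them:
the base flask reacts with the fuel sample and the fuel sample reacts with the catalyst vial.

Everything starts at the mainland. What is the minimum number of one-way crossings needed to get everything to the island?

7

Counting alone: the smuggler can take at most 1 across per trip to the island, so moving all 3 needs at least 3 loaded trips out, with a return between consecutive ones — at least 5 crossings.
The safety rule pushes this higher. Following every safe sequence of crossings, the most of the 3 that can be at the island as the skiff arrives there on crossing 5 is 2 — never all 3.
So no plan with fewer than 7 crossings exists, and this one achieves 7:
1. Smuggler goes to the island with the fuel sample.
2. Smuggler goes back to the mainland alone.
3. Smuggler goes to the island with the base flask.
4. Smuggler goes back to the mainland with the fuel sample.
5. Smuggler goes to the island with the catalyst vial.
6. Smuggler goes back to the mainland alone.
7. Smuggler goes to the island with the fuel sample.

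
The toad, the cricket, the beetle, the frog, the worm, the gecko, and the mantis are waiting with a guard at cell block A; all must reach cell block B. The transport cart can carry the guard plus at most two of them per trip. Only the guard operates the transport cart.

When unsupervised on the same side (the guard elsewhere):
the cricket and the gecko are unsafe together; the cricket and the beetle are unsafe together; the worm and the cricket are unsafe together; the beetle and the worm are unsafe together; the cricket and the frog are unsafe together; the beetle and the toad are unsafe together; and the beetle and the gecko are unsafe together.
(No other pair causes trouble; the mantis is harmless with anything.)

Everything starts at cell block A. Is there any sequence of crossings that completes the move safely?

1. Guard goes to cell block B with the beetle and the cricket.  [cell block A: the frog, the gecko, the mantis, the toad, the worm | cell block B: the beetle, the cricket]
2. Guard goes back to cell block A with the cricket.  [cell block A: the cricket, the frog, the gecko, the mantis, the toad, the worm | cell block B: the beetle]
3. Guard goes to cell block B with the cricket and the toad.  [cell block A: the frog, the gecko, the mantis, the worm | cell block B: the beetle, the cricket, the toad]
4. Guard goes back to cell block A with the beetle.  [cell block A: the beetle, the frog, the gecko, the mantis, the worm | cell block B: the cricket, the toad]
5. Guard goes to cell block B with the beetle and the mantis.  [cell block A: the frog, the gecko, the worm | cell block B: the beetle, the cricket, the mantis, the toad]
6. Guard goes back to cell block A with the beetle.  [cell block A: the beetle, the frog, the gecko, the worm | cell block B: the cricket, the mantis, the toad]
7. Guard goes to cell block B with the gecko and the worm.  [cell block A: the beetle, the frog | cell block B: the cricket, the gecko, the mantis, the toad, the worm]
8. Guard goes back to cell block A with the cricket.  [cell block A: the beetle, the cricket, the frog | cell block B: the gecko, the mantis, the toad, the worm]
9. Guard goes to cell block B with the cricket and the frog.  [cell block A: the beetle | cell block B: the cricket, the frog, the gecko, the mantis, the toad, the worm]
10. Guard goes back to cell block A with the cricket.  [cell block A: the beetle, the cricket | cell block B: the frog, the gecko, the mantis, the toad, the worm]
11. Guard goes to cell block B with the beetle and the cricket.  [cell block A: — | cell block B: the beetle, the cricket, the frog, the gecko, the mantis, the toad, the worm]

Yes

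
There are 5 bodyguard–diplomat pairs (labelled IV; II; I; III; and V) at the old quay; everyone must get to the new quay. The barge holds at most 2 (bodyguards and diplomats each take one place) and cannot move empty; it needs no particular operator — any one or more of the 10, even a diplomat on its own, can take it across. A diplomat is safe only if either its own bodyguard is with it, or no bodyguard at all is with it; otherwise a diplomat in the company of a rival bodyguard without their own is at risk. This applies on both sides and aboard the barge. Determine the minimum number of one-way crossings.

Following every safe sequence of crossings from the start, the most of the 10 that can be at the new quay as the barge arrives there on crossings 1, 3, 5, 7 is 2, 3, 4, 5 respectively; the best ever achieved is 5 of 10.
From crossing 9 on, no configuration arises that was not already reachable earlier: only 82 distinct safe configurations (who is on which side, and where the barge is) can ever be reached, none of them has everyone across, and every continuation just revisits them. So no valid plan exists.

impossible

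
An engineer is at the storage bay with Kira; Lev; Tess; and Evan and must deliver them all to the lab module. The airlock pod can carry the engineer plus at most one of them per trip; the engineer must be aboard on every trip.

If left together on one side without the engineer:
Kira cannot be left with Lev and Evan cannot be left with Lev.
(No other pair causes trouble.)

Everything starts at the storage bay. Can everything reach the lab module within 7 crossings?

No

Counting alone: the engineer can take at most 1 across per trip to the lab module, so moving all 4 needs at least 4 loaded trips out, with a return between consecutive ones — at least 7 crossings.
The safety rule pushes this higher. Following every safe sequence of crossings, the most of the 4 that can be at the lab module as the airlock pod arrives there on crossing 7 is 3 — never all 4.
So the move cannot be finished within 7 crossings. (The shortest complete plan takes 9:)
1. Engineer goes to the lab module with Lev.  [the storage bay: Evan, Kira, Tess | the lab module: Lev]
2. Engineer goes back to the storage bay alone.  [the storage bay: Evan, Kira, Tess | the lab module: Lev]
3. Engineer goes to the lab module with Kira.  [the storage bay: Evan, Tess | the lab module: Kira, Lev]
4. Engineer goes back to the storage bay with Lev.  [the storage bay: Evan, Lev, Tess | the lab module: Kira]
5. Engineer goes to the lab module with Evan.  [the storage bay: Lev, Tess | the lab module: Evan, Kira]
6. Engineer goes back to the storage bay alone.  [the storage bay: Lev, Tess | the lab module: Evan, Kira]
7. Engineer goes to the lab module with Tess.  [the storage bay: Lev | the lab module: Evan, Kira, Tess]
8. Engineer goes back to the storage bay alone.  [the storage bay: Lev | the lab module: Evan, Kira, Tess]
9. Engineer goes to the lab module with Lev.  [the storage bay: — | the lab module: Evan, Kira, Lev, Tess]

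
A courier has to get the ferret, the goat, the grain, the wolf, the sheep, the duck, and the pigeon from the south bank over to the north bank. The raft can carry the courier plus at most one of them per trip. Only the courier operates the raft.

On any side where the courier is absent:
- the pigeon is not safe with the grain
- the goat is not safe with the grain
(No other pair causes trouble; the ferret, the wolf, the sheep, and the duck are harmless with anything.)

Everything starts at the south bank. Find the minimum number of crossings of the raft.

Counting alone: the courier can take at most 1 across per trip to the north bank, so moving all 7 needs at least 7 loaded trips out, with a return between consecutive ones — at least 13 crossings.
The safety rule pushes this higher. Following every safe sequence of crossings, the most of the 7 that can be at the north bank as the raft arrives there on crossing 13 is 6 — never all 7.
So no plan with fewer than 15 crossings exists, and this one achieves 15:
1. Courier goes to the north bank with the grain.  [the south bank: the duck, the ferret, the goat, the pigeon, the sheep, the wolf | the north bank: the grain]
2. Courier goes back to the south bank alone.  [the south bank: the duck, the ferret, the goat, the pigeon, the sheep, the wolf | the north bank: the grain]
3. Courier goes to the north bank with the ferret.  [the south bank: the duck, the goat, the pigeon, the sheep, the wolf | the north bank: the ferret, the grain]
4. Courier goes back to the south bank alone.  [the south bank: the duck, the goat, the pigeon, the sheep, the wolf | the north bank: the ferret, the grain]
5. Courier goes to the north bank with the goat.  [the south bank: the duck, the pigeon, the sheep, the wolf | the north bank: the ferret, the goat, the grain]
6. Courier goes back to the south bank with the grain.  [the south bank: the duck, the grain, the pigeon, the sheep, the wolf | the north bank: the ferret, the goat]
7. Courier goes to the north bank with the pigeon.  [the south bank: the duck, the grain, the sheep, the wolf | the north bank: the ferret, the goat, the pigeon]
8. Courier goes back to the south bank alone.  [the south bank: the duck, the grain, the sheep, the wolf | the north bank: the ferret, the goat, the pigeon]
9. Courier goes to the north bank with the wolf.  [the south bank: the duck, the grain, the sheep | the north bank: the ferret, the goat, the pigeon, the wolf]
10. Courier goes back to the south bank alone.  [the south bank: the duck, the grain, the sheep | the north bank: the ferret, the goat, the pigeon, the wolf]
11. Courier goes to the north bank with the sheep.  [the south bank: the duck, the grain | the north bank: the ferret, the goat, the pigeon, the sheep, the wolf]
12. Courier goes back to the south bank alone.  [the south bank: the duck, the grain | the north bank: the ferret, the goat, the pigeon, the sheep, the wolf]
13. Courier goes to the north bank with the duck.  [the south bank: the grain | the north bank: the duck, the ferret, the goat, the pigeon, the sheep, the wolf]
14. Courier goes back to the south bank alone.  [the south bank: the grain | the north bank: the duck, the ferret, the goat, the pigeon, the sheep, the wolf]
15. Courier goes to the north bank with the grain.  [the south bank: — | the north bank: the duck, the ferret, the goat, the grain, the pigeon, the sheep, the wolf]

15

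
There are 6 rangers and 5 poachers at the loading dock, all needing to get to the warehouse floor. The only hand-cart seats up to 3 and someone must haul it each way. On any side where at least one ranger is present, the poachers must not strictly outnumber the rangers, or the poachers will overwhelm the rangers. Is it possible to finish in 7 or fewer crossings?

Counting alone: each trip to the warehouse floor takes at most 3 across and each return brings at least 1 back, so after t trips out (and t−1 returns) at most 3t − (t−1) of the 11 are across; that first reaches 11 at t = 5, so at least 9 crossings are needed.
Since 7 < 9, 7 crossings cannot be enough. (The shortest complete plan in fact takes 9:)
1. 3 poachers → the warehouse floor.  (the loading dock: 6R 2P; the warehouse floor: 0R 3P)
2. 1 poacher ← the loading dock.  (the loading dock: 6R 3P; the warehouse floor: 0R 2P)
3. 3 rangers → the warehouse floor.  (the loading dock: 3R 3P; the warehouse floor: 3R 2P)
4. 1 ranger ← the loading dock.  (the loading dock: 4R 3P; the warehouse floor: 2R 2P)
5. 2 rangers and 1 poacher → the warehouse floor.  (the loading dock: 2R 2P; the warehouse floor: 4R 3P)
6. 1 ranger ← the loading dock.  (the loading dock: 3R 2P; the warehouse floor: 3R 3P)
7. 2 rangers and 1 poacher → the warehouse floor.  (the loading dock: 1R 1P; the warehouse floor: 5R 4P)
8. 1 ranger ← the loading dock.  (the loading dock: 2R 1P; the warehouse floor: 4R 4P)
9. 2 rangers and 1 poacher → the warehouse floor.  (the loading dock: 0R 0P; the warehouse floor: 6R 5P)

No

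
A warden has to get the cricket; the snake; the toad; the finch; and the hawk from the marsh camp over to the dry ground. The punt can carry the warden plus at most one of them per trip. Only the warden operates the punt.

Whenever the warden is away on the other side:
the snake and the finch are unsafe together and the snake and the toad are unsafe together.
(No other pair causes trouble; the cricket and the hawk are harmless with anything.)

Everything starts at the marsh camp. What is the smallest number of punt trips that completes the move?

Counting alone: the warden can take at most 1 across per trip to the dry ground, so moving all 5 needs at least 5 loaded trips out, with a return between consecutive ones — at least 9 crossings.
The safety rule pushes this higher. Following every safe sequence of crossings, the most of the 5 that can be at the dry ground as the punt arrives there on crossing 9 is 4 — never all 5.
So no plan with fewer than 11 crossings exists, and this one achieves 11:
1. Warden goes to the dry ground with the snake.  [the marsh camp: the cricket, the finch, the hawk, the toad | the dry ground: the snake]
2. Warden goes back to the marsh camp alone.  [the marsh camp: the cricket, the finch, the hawk, the toad | the dry ground: the snake]
3. Warden goes to the dry ground with the cricket.  [the marsh camp: the finch, the hawk, the toad | the dry ground: the cricket, the snake]
4. Warden goes back to the marsh camp alone.  [the marsh camp: the finch, the hawk, the toad | the dry ground: the cricket, the snake]
5. Warden goes to the dry ground with the toad.  [the marsh camp: the finch, the hawk | the dry ground: the cricket, the snake, the toad]
6. Warden goes back to the marsh camp with the snake.  [the marsh camp: the finch, the hawk, the snake | the dry ground: the cricket, the toad]
7. Warden goes to the dry ground with the finch.  [the marsh camp: the hawk, the snake | the dry ground: the cricket, the finch, the toad]
8. Warden goes back to the marsh camp alone.  [the marsh camp: the hawk, the snake | the dry ground: the cricket, the finch, the toad]
9. Warden goes to the dry ground with the hawk.  [the marsh camp: the snake | the dry ground: the cricket, the finch, the hawk, the toad]
10. Warden goes back to the marsh camp alone.  [the marsh camp: the snake | the dry ground: the cricket, the finch, the hawk, the toad]
11. Warden goes to the dry ground with the snake.  [the marsh camp: — | the dry ground: the cricket, the finch, the hawk, the snake, the toad]

11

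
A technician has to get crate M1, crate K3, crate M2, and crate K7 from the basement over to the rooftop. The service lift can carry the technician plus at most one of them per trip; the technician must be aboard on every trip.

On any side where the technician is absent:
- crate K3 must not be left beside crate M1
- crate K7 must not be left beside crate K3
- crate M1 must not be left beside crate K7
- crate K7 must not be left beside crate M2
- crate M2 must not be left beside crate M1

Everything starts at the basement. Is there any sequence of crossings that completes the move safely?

Whatever the first load, the items left behind include a forbidden pair without the technician. No opening move is safe, so no plan exists.

No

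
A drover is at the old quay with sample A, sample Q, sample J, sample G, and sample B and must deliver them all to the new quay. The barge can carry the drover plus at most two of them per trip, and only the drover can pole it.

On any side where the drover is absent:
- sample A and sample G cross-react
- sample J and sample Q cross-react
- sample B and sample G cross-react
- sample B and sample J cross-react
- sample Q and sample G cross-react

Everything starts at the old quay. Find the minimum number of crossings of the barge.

7

Counting alone: the drover can take at most 2 across per trip to the new quay, so moving all 5 needs at least 3 loaded trips out, with a return between consecutive ones — at least 5 crossings.
The safety rule pushes this higher. Following every safe sequence of crossings, the most of the 5 that can be at the new quay as the barge arrives there on crossing 5 is 4 — never all 5.
So no plan with fewer than 7 crossings exists, and this one achieves 7:
1. Drover goes to the new quay with sample G and sample J.  [the old quay: sample A, sample B, sample Q | the new quay: sample G, sample J]
2. Drover goes back to the old quay alone.  [the old quay: sample A, sample B, sample Q | the new quay: sample G, sample J]
3. Drover goes to the new quay with sample A.  [the old quay: sample B, sample Q | the new quay: sample A, sample G, sample J]
4. Drover goes back to the old quay with sample G.  [the old quay: sample B, sample G, sample Q | the new quay: sample A, sample J]
5. Drover goes to the new quay with sample B and sample Q.  [the old quay: sample G | the new quay: sample A, sample B, sample J, sample Q]
6. Drover goes back to the old quay with sample J.  [the old quay: sample G, sample J | the new quay: sample A, sample B, sample Q]
7. Drover goes to the new quay with sample G and sample J.  [the old quay: — | the new quay: sample A, sample B, sample G, sample J, sample Q]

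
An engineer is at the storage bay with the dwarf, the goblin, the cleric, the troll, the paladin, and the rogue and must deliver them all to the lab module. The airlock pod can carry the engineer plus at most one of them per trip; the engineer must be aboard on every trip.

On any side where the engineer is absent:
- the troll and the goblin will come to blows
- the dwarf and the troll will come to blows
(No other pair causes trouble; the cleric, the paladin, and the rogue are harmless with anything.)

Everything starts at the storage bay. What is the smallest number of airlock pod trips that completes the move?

13

Counting alone: the engineer can take at most 1 across per trip to the lab module, so moving all 6 needs at least 6 loaded trips out, with a return between consecutive ones — at least 11 crossings.
The safety rule pushes this higher. Following every safe sequence of crossings, the most of the 6 that can be at the lab module as the airlock pod arrives there on crossing 11 is 5 — never all 6.
So no plan with fewer than 13 crossings exists, and this one achieves 13:
1. Engineer goes to the lab module with the troll.
2. Engineer goes back to the storage bay alone.
3. Engineer goes to the lab module with the dwarf.
4. Engineer goes back to the storage bay with the troll.
5. Engineer goes to the lab module with the goblin.
6. Engineer goes back to the storage bay alone.
7. Engineer goes to the lab module with the cleric.
8. Engineer goes back to the storage bay alone.
9. Engineer goes to the lab module with the paladin.
10. Engineer goes back to the storage bay alone.
11. Engineer goes to the lab module with the rogue.
12. Engineer goes back to the storage bay alone.
13. Engineer goes to the lab module with the troll.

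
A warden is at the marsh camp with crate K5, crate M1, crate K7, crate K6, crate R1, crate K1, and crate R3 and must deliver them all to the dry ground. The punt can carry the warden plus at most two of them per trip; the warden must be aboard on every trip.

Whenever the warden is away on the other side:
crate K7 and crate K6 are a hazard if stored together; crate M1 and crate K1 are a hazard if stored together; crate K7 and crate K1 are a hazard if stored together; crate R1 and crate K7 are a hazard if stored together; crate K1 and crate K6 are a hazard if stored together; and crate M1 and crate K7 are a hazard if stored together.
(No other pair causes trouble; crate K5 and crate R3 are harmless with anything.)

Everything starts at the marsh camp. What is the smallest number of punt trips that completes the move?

11

Counting alone: the warden can take at most 2 across per trip to the dry ground, so moving all 7 needs at least 4 loaded trips out, with a return between consecutive ones — at least 7 crossings.
The safety rule pushes this higher. Following every safe sequence of crossings, the most of the 7 that can be at the dry ground as the punt arrives there on crossings 7, 9 is 5, 6 respectively — never all 7.
So no plan with fewer than 11 crossings exists, and this one achieves 11:
1. Warden goes to the dry ground with crate K1 and crate K7.  [the marsh camp: crate K5, crate K6, crate M1, crate R1, crate R3 | the dry ground: crate K1, crate K7]
2. Warden goes back to the marsh camp with crate K7.  [the marsh camp: crate K5, crate K6, crate K7, crate M1, crate R1, crate R3 | the dry ground: crate K1]
3. Warden goes to the dry ground with crate K5 and crate K7.  [the marsh camp: crate K6, crate M1, crate R1, crate R3 | the dry ground: crate K1, crate K5, crate K7]
4. Warden goes back to the marsh camp with crate K7.  [the marsh camp: crate K6, crate K7, crate M1, crate R1, crate R3 | the dry ground: crate K1, crate K5]
5. Warden goes to the dry ground with crate K7 and crate R1.  [the marsh camp: crate K6, crate M1, crate R3 | the dry ground: crate K1, crate K5, crate K7, crate R1]
6. Warden goes back to the marsh camp with crate K7.  [the marsh camp: crate K6, crate K7, crate M1, crate R3 | the dry ground: crate K1, crate K5, crate R1]
7. Warden goes to the dry ground with crate K6 and crate M1.  [the marsh camp: crate K7, crate R3 | the dry ground: crate K1, crate K5, crate K6, crate M1, crate R1]
8. Warden goes back to the marsh camp with crate K1.  [the marsh camp: crate K1, crate K7, crate R3 | the dry ground: crate K5, crate K6, crate M1, crate R1]
9. Warden goes to the dry ground with crate K7 and crate R3.  [the marsh camp: crate K1 | the dry ground: crate K5, crate K6, crate K7, crate M1, crate R1, crate R3]
10. Warden goes back to the marsh camp with crate K7.  [the marsh camp: crate K1, crate K7 | the dry ground: crate K5, crate K6, crate M1, crate R1, crate R3]
11. Warden goes to the dry ground with crate K1 and crate K7.  [the marsh camp: — | the dry ground: crate K1, crate K5, crate K6, crate K7, crate M1, crate R1, crate R3]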